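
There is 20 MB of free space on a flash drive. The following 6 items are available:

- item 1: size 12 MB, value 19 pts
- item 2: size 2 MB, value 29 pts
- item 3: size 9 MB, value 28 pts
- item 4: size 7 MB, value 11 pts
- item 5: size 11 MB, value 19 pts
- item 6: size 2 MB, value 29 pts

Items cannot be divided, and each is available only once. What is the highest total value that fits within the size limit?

Check high-value combinations within 20 MB:
- item 2+item 3+item 4+item 6: size 2+9+7+2=20, value 29+28+11+29=97
- item 2+item 3+item 6: size 2+9+2=13, value 29+28+29=86
- item 2+item 5+item 6: size 2+11+2=15, value 29+19+29=77
- item 1+item 2+item 6: size 12+2+2=16, value 19+29+29=77
- item 2+item 4+item 6: size 2+7+2=11, value 29+11+29=69
Best: 97 pts.

97 pts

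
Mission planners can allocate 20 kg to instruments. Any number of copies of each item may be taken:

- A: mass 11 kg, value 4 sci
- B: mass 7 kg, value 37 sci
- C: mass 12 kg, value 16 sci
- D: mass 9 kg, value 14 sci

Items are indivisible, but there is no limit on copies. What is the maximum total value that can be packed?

Best value-per-unit is B at 37/7, and filling with it alone uses mass 2×7=14. No mix of the others beats 2×37 = 74.

74 sci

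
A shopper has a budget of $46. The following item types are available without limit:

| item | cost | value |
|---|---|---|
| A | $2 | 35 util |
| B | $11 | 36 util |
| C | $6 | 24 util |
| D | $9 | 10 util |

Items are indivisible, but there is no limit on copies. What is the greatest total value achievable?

Best value-per-unit is A at 35/2, and filling with it alone uses cost 23×2=46. No mix of the others beats 23×35 = 805.

805 util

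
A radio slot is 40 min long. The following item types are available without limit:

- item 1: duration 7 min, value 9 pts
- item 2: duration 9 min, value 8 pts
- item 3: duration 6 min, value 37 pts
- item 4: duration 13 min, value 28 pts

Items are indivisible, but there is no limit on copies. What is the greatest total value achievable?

222 pts

Best value-per-unit is item 3 at 37/6, and filling with it alone uses duration 6×6=36. No mix of the others beats 6×37 = 222.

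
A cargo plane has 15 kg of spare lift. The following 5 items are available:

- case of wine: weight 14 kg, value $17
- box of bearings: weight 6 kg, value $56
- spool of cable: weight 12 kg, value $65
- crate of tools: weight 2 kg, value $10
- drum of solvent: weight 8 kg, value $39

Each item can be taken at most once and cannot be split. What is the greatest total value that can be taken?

$95

This is a 0/1 knapsack; check combinations near the capacity.
- box of bearings+drum of solvent: weight 6+8=14, value 56+39=95
- spool of cable+crate of tools: weight 12+2=14, value 65+10=75
- box of bearings+crate of tools: weight 6+2=8, value 56+10=66
Best: $95.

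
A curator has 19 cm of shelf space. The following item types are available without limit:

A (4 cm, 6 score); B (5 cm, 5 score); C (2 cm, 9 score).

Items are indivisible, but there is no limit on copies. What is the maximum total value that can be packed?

Best value-per-unit is C at 9/2, and filling with it alone uses length 9×2=18. No mix of the others beats 9×9 = 81.

81 score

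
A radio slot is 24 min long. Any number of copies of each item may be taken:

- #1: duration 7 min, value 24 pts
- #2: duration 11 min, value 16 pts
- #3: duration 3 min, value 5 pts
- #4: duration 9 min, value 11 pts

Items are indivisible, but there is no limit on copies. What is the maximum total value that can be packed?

77 pts

Best value-per-unit is #1 at 24/7; filling with it alone gives 3×24 = 72.
Optimal mix: 3×#1 + 1×#3 → duration 24, value 77.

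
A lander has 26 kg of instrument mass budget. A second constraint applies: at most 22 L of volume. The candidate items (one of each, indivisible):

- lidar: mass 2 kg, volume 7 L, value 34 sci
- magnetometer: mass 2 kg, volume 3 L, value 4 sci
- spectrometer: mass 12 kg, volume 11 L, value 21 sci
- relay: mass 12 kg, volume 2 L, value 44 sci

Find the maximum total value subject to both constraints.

Feasible sets respecting both limits:
- lidar+spectrometer+relay: mass 26, volume 20, value 99
- lidar+magnetometer+relay: mass 16, volume 12, value 82
- lidar+relay: mass 14, volume 9, value 78
Best: 99 sci.

99 sci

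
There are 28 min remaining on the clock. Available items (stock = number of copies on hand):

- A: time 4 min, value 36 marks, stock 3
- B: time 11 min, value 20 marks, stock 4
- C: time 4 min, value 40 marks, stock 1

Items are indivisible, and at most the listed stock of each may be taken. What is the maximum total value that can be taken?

168 marks

Best selections within time 28 and stock limits:
- 3×A + 1×B + 1×C: time 27, value 168
- 3×A + 1×C: time 16, value 148
- 2×A + 1×B + 1×C: time 23, value 132
- 3×A + 1×B: time 23, value 128
Best: 168 marks.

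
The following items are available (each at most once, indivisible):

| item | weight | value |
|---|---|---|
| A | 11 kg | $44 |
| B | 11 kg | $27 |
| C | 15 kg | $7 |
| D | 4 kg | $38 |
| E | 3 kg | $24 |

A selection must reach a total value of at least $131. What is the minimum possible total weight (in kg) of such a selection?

Subsets with value ≥ 131, sorted by total weight:
- A+B+D+E: weight 29, value 133
- A+B+C+D+E: weight 44, value 140
Minimum weight: 29 kg.

29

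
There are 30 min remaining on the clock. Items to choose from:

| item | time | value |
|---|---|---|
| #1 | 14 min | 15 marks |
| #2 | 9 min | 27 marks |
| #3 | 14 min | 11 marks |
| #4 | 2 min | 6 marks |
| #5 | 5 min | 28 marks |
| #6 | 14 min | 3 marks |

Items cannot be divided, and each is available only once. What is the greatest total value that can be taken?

76 marks

Check high-value combinations within 30 min:
- #1+#2+#4+#5: time 14+9+2+5=30, value 15+27+6+28=76
- #2+#3+#4+#5: time 9+14+2+5=30, value 27+11+6+28=72
- #1+#2+#5: time 14+9+5=28, value 15+27+28=70
- #2+#3+#5: time 9+14+5=28, value 27+11+28=66
- #2+#4+#5+#6: time 9+2+5+14=30, value 27+6+28+3=64
Best: 76 marks.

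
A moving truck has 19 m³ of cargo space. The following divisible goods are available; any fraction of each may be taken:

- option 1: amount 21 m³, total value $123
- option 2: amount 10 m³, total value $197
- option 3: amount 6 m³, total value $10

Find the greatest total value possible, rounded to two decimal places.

249.71

Take in order of value per unit:
- option 2 (197/10 per unit): all 10 → value 197, running total 197.00
- option 1 (123/21 per unit): 9 of 21 → value 9×123/21 = 52.7143, running total 249.71
Total 249.71.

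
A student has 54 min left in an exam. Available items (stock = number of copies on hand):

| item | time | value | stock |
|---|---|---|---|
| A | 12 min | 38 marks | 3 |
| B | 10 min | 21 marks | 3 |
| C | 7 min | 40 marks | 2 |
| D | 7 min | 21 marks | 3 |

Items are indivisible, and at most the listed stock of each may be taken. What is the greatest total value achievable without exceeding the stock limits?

198 marks

Best selections within time 54 and stock limits:
- 2×A + 2×C + 2×D: time 52, value 198
- 3×A + 2×C: time 50, value 194
Best: 198 marks.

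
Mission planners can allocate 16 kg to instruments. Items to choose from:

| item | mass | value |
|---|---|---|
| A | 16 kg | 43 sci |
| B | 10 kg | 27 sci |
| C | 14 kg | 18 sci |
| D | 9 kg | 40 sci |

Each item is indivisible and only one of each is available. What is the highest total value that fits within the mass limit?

Check high-value combinations within 16 kg:
- A: mass 16, value 43
- D: mass 9, value 40
- B: mass 10, value 27
- C: mass 14, value 18
Best: 43 sci.

43 sci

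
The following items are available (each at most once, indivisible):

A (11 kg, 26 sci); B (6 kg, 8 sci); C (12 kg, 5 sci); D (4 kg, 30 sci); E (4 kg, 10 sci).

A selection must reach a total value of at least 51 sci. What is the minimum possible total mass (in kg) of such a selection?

Subsets with value ≥ 51, sorted by total mass:
- A+D: mass 15, value 56
- A+D+E: mass 19, value 66
Minimum mass: 15 kg.

15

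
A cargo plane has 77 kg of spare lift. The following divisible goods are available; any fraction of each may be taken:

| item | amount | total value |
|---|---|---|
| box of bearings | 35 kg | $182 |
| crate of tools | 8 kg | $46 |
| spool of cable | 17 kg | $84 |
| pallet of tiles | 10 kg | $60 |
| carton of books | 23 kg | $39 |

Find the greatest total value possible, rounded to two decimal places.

Take in order of value per unit:
- pallet of tiles (60/10 per unit): all 10 → value 60, running total 60.00
- crate of tools (46/8 per unit): all 8 → value 46, running total 106.00
- box of bearings (182/35 per unit): all 35 → value 182, running total 288.00
- spool of cable (84/17 per unit): all 17 → value 84, running total 372.00
- carton of books (39/23 per unit): 7 of 23 → value 7×39/23 = 11.8696, running total 383.87
Total 383.87.

383.87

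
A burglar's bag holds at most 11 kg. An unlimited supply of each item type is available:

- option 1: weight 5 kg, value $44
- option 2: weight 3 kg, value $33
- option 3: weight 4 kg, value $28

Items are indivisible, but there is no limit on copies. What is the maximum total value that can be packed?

$110

Best value-per-unit is option 2 at 33/3; filling with it alone gives 3×33 = 99.
Optimal mix: 1×option 1 + 2×option 2 → weight 11, value 110.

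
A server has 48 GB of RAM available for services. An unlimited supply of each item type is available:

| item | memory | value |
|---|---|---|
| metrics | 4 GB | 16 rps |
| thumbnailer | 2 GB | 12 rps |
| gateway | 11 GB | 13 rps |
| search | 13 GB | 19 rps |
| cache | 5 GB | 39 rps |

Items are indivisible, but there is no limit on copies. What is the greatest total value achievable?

363 rps

Best value-per-unit is cache at 39/5; filling with it alone gives 9×39 = 351.
Optimal mix: 1×thumbnailer + 9×cache → memory 47, value 363.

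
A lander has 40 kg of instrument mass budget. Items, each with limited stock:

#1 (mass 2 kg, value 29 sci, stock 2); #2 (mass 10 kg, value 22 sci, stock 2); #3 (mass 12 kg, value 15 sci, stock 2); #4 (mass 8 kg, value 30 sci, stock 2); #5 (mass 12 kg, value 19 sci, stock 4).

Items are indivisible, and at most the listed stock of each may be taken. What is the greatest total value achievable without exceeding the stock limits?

Best selections within mass 40 and stock limits:
- 2×#1 + 2×#2 + 2×#4: mass 40, value 162
- 2×#1 + 1×#2 + 2×#4: mass 30, value 140
- 2×#1 + 2×#4 + 1×#5: mass 32, value 137
Best: 162 sci.

162 sci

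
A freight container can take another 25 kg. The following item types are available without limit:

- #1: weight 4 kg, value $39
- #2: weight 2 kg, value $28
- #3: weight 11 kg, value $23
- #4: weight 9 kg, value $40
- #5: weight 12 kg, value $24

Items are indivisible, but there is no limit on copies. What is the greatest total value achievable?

$336

Best value-per-unit is #2 at 28/2, and filling with it alone uses weight 12×2=24. No mix of the others beats 12×28 = 336.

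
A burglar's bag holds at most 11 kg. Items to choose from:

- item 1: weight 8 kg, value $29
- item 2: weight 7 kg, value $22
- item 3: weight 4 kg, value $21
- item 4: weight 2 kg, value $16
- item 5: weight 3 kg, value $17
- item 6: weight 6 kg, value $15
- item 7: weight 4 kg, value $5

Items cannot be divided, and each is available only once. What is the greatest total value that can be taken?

$54

This is a 0/1 knapsack; check combinations near the capacity.
- item 3+item 4+item 5: weight 4+2+3=9, value 21+16+17=54
- item 4+item 5+item 6: weight 2+3+6=11, value 16+17+15=48
- item 1+item 5: weight 8+3=11, value 29+17=46
- item 1+item 4: weight 8+2=10, value 29+16=45
- item 2+item 3: weight 7+4=11, value 22+21=43
Best: $54.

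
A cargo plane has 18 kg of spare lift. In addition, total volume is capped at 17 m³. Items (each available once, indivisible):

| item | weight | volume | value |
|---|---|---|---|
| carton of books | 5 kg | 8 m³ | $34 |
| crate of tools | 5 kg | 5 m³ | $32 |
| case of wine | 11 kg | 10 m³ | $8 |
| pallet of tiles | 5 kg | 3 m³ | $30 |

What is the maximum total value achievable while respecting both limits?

$96

Feasible sets respecting both limits:
- carton of books+crate of tools+pallet of tiles: weight 15, volume 16, value 96
- carton of books+crate of tools: weight 10, volume 13, value 66
- carton of books+pallet of tiles: weight 10, volume 11, value 64
- crate of tools+pallet of tiles: weight 10, volume 8, value 62
Best: $96.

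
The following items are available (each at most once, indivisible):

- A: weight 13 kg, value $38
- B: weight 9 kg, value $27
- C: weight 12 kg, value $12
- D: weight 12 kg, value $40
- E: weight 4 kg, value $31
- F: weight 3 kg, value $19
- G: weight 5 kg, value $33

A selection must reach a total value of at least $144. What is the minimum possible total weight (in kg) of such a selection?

Subsets with value ≥ 144, sorted by total weight:
- B+D+E+F+G: weight 33, value 150
- A+B+E+F+G: weight 34, value 148
- A+D+E+F+G: weight 37, value 161
- A+B+D+E+F: weight 41, value 155
Minimum weight: 33 kg.

33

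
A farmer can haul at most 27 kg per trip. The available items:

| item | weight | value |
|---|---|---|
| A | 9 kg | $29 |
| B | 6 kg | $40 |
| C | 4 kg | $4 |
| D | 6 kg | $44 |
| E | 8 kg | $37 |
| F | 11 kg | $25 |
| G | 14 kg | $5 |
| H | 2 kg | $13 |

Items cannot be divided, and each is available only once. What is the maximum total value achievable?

Check high-value combinations within 27 kg:
- B+C+D+E+H: weight 6+4+6+8+2=26, value 40+4+44+37+13=138
- B+D+E+H: weight 6+6+8+2=22, value 40+44+37+13=134
- A+B+C+D+H: weight 9+6+4+6+2=27, value 29+40+4+44+13=130
- A+B+D+H: weight 9+6+6+2=23, value 29+40+44+13=126
Best: $138.

$138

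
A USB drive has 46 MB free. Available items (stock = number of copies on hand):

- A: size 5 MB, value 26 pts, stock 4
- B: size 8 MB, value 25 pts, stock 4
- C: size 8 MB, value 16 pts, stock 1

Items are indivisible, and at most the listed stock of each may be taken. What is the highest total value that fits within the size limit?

Best selections within size 46 and stock limits:
- 4×A + 3×B: size 44, value 179
- 4×A + 2×B + 1×C: size 44, value 170
- 4×A + 2×B: size 36, value 154
Best: 179 pts.

179 pts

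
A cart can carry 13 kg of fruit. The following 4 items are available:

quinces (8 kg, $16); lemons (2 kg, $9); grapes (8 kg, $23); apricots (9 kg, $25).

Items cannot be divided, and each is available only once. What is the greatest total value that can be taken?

Check high-value combinations within 13 kg:
- lemons+apricots: weight 2+9=11, value 9+25=34
- lemons+grapes: weight 2+8=10, value 9+23=32
- apricots: weight 9, value 25
Best: $34.

$34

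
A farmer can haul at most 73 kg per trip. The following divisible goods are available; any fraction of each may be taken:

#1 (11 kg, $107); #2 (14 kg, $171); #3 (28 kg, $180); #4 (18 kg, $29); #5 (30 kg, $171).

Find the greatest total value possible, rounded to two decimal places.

572.00

Take in order of value per unit:
- #2 (171/14 per unit): all 14 → value 171, running total 171.00
- #1 (107/11 per unit): all 11 → value 107, running total 278.00
- #3 (180/28 per unit): all 28 → value 180, running total 458.00
- #5 (171/30 per unit): 20 of 30 → value 20×171/30 = 114.0000, running total 572.00
Total 572.00.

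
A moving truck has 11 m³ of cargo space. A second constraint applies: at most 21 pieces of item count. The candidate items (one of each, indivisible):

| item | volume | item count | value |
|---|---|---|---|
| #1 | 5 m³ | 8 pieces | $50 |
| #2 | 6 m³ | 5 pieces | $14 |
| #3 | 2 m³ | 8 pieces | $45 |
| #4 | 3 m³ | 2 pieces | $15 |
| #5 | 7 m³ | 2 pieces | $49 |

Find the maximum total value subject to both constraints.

Feasible sets respecting both limits:
- #1+#3+#4: volume 10, item count 18, value 110
- #1+#3: volume 7, item count 16, value 95
- #3+#5: volume 9, item count 10, value 94
- #2+#3+#4: volume 11, item count 15, value 74
Best: $110.

$110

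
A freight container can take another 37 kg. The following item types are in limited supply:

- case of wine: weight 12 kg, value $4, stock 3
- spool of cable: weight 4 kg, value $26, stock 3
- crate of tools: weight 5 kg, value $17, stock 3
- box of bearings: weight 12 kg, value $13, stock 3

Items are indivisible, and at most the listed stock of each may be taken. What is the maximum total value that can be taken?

$129

Top feasible selections:
- 3×spool of cable + 3×crate of tools: weight 27, value 129
- 3×spool of cable + 2×crate of tools + 1×box of bearings: weight 34, value 125
- 1×case of wine + 3×spool of cable + 2×crate of tools: weight 34, value 116
Best: $129.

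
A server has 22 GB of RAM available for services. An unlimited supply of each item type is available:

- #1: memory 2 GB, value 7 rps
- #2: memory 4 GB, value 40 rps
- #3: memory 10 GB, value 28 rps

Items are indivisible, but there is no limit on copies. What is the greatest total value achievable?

207 rps

Best value-per-unit is #2 at 40/4; filling with it alone gives 5×40 = 200.
Optimal mix: 1×#1 + 5×#2 → memory 22, value 207.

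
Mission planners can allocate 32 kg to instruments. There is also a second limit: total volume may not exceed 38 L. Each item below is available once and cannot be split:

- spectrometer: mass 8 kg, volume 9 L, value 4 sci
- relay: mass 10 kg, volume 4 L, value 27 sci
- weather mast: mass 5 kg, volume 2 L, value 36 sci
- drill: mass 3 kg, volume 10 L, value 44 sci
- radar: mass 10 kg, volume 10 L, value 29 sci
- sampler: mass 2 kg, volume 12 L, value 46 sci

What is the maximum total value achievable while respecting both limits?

Feasible sets respecting both limits:
- relay+weather mast+drill+radar+sampler: mass 30, volume 38, value 182
- spectrometer+relay+weather mast+drill+sampler: mass 28, volume 37, value 157
- weather mast+drill+radar+sampler: mass 20, volume 34, value 155
Best: 182 sci.

182 sci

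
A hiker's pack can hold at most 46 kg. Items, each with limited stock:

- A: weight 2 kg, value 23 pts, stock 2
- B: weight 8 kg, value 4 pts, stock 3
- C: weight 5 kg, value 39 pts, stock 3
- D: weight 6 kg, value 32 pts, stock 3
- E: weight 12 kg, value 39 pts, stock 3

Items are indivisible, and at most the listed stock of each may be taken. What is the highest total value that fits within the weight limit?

266 pts

Top feasible selections:
- 2×A + 3×C + 2×D + 1×E: weight 43, value 266
- 2×A + 1×B + 3×C + 3×D: weight 45, value 263
Best: 266 pts.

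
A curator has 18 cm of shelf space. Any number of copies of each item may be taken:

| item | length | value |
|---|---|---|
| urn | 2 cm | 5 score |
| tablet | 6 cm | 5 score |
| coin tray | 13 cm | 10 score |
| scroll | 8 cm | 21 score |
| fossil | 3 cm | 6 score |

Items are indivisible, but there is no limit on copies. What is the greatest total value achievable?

Best value-per-unit is scroll at 21/8; filling with it alone gives 2×21 = 42.
Optimal mix: 1×urn + 2×scroll → length 18, value 47.

47 score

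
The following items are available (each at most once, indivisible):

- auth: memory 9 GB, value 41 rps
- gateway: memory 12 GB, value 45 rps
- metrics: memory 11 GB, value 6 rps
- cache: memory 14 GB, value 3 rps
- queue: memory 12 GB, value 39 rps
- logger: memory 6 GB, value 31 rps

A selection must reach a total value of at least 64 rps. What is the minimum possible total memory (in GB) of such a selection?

15

Subsets with value ≥ 64, sorted by total memory:
- auth+logger: memory 15, value 72
- gateway+logger: memory 18, value 76
Minimum memory: 15 GB.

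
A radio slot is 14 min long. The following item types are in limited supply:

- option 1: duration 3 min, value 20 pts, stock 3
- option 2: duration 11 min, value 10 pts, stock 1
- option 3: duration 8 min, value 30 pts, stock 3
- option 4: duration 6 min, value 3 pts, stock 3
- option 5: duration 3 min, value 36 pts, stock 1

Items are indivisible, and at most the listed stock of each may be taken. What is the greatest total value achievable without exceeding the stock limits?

96 pts

Top feasible selections:
- 3×option 1 + 1×option 5: duration 12, value 96
- 1×option 1 + 1×option 3 + 1×option 5: duration 14, value 86
- 2×option 1 + 1×option 5: duration 9, value 76
Best: 96 pts.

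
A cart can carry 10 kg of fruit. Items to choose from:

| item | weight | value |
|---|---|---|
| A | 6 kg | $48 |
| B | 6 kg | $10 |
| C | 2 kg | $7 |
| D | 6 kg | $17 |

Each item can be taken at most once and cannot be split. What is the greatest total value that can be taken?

$55

Check high-value combinations within 10 kg:
- A+C: weight 6+2=8, value 48+7=55
- A: weight 6, value 48
- C+D: weight 2+6=8, value 7+17=24
- D: weight 6, value 17
Best: $55.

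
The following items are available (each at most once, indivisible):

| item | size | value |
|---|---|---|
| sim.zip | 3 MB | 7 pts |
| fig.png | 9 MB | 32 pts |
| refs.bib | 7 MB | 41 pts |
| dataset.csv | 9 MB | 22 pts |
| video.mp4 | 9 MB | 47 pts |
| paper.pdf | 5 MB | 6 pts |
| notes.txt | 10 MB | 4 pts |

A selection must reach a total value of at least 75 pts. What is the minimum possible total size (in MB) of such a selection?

Subsets with value ≥ 75, sorted by total size:
- refs.bib+video.mp4: size 16, value 88
- fig.png+video.mp4: size 18, value 79
- sim.zip+refs.bib+video.mp4: size 19, value 95
- sim.zip+fig.png+refs.bib: size 19, value 80
Minimum size: 16 MB.

16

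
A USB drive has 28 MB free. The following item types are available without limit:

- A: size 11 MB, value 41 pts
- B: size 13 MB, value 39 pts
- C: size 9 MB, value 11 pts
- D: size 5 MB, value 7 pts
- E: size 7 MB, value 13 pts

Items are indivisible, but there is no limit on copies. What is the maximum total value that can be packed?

89 pts

Best value-per-unit is A at 41/11; filling with it alone gives 2×41 = 82.
Optimal mix: 2×A + 1×D → size 27, value 89.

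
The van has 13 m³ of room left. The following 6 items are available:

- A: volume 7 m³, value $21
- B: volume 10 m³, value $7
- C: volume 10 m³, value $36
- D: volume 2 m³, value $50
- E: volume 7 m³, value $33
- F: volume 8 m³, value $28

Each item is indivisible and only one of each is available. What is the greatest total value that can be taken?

$86

This is a 0/1 knapsack; check combinations near the capacity.
- C+D: volume 10+2=12, value 36+50=86
- D+E: volume 2+7=9, value 50+33=83
- D+F: volume 2+8=10, value 50+28=78
Best: $86.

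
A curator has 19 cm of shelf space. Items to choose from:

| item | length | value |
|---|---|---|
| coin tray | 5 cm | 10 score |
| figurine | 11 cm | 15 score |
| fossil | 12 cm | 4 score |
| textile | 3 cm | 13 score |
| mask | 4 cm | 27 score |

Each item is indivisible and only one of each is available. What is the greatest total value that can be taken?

55 score

This is a 0/1 knapsack; check combinations near the capacity.
- figurine+textile+mask: length 11+3+4=18, value 15+13+27=55
- coin tray+textile+mask: length 5+3+4=12, value 10+13+27=50
- fossil+textile+mask: length 12+3+4=19, value 4+13+27=44
Best: 55 score.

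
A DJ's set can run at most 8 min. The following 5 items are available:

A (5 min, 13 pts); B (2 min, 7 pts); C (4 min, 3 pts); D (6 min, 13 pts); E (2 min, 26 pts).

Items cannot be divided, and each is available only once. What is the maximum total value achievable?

Check high-value combinations within 8 min:
- A+E: duration 5+2=7, value 13+26=39
- D+E: duration 6+2=8, value 13+26=39
- B+C+E: duration 2+4+2=8, value 7+3+26=36
- B+E: duration 2+2=4, value 7+26=33
- C+E: duration 4+2=6, value 3+26=29
Best: 39 pts.

39 pts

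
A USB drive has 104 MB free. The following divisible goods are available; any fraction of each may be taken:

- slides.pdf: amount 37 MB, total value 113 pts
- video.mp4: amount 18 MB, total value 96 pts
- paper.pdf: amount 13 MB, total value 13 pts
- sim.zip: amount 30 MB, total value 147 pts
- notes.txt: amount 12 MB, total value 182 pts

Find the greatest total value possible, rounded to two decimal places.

Take in order of value per unit:
- notes.txt (182/12 per unit): all 12 → value 182, running total 182.00
- video.mp4 (96/18 per unit): all 18 → value 96, running total 278.00
- sim.zip (147/30 per unit): all 30 → value 147, running total 425.00
- slides.pdf (113/37 per unit): all 37 → value 113, running total 538.00
- paper.pdf (13/13 per unit): 7 of 13 → value 7×13/13 = 7.0000, running total 545.00
Total 545.00.

545.00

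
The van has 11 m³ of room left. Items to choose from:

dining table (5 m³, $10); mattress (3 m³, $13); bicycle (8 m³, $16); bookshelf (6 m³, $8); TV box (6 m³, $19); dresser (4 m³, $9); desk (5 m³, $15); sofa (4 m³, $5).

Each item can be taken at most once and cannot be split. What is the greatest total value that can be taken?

Check high-value combinations within 11 m³:
- TV box+desk: volume 6+5=11, value 19+15=34
- mattress+TV box: volume 3+6=9, value 13+19=32
- mattress+bicycle: volume 3+8=11, value 13+16=29
- dining table+TV box: volume 5+6=11, value 10+19=29
- mattress+desk: volume 3+5=8, value 13+15=28
Best: $34.

$34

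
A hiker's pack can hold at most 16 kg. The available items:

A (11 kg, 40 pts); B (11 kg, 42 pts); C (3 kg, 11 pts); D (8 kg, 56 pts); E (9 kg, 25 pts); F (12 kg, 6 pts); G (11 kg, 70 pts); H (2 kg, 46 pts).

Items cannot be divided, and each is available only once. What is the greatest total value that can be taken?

127 pts

Check high-value combinations within 16 kg:
- C+G+H: weight 3+11+2=16, value 11+70+46=127
- G+H: weight 11+2=13, value 70+46=116
- C+D+H: weight 3+8+2=13, value 11+56+46=113
Best: 127 pts.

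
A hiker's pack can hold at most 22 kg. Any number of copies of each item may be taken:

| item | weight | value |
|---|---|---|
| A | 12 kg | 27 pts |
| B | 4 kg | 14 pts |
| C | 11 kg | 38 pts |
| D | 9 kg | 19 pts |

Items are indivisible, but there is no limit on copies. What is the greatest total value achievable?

Best value-per-unit is B at 14/4; filling with it alone gives 5×14 = 70.
Optimal mix: 2×C → weight 22, value 76.

76 pts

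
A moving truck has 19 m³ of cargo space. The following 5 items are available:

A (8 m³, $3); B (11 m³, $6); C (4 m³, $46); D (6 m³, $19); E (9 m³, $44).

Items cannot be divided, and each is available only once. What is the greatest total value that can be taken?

Check high-value combinations within 19 m³:
- C+D+E: volume 4+6+9=19, value 46+19+44=109
- C+E: volume 4+9=13, value 46+44=90
- A+C+D: volume 8+4+6=18, value 3+46+19=68
- C+D: volume 4+6=10, value 46+19=65
- D+E: volume 6+9=15, value 19+44=63
Best: $109.

$109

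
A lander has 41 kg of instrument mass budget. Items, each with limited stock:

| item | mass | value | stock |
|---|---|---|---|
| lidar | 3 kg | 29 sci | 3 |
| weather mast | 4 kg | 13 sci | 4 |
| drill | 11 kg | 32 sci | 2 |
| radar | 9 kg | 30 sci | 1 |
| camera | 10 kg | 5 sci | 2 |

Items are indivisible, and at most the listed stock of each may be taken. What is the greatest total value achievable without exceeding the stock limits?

188 sci

Top feasible selections:
- 3×lidar + 3×weather mast + 1×drill + 1×radar: mass 41, value 188
- 3×lidar + 2×drill + 1×radar: mass 40, value 181
- 3×lidar + 2×weather mast + 2×drill: mass 39, value 177
- 3×lidar + 2×weather mast + 1×drill + 1×radar: mass 37, value 175
Best: 188 sci.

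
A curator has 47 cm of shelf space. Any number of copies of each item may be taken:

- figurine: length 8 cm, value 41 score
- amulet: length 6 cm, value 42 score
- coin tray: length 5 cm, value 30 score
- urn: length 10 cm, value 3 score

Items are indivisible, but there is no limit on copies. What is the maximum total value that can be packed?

Best value-per-unit is amulet at 42/6; filling with it alone gives 7×42 = 294.
Optimal mix: 7×amulet + 1×coin tray → length 47, value 324.

324 score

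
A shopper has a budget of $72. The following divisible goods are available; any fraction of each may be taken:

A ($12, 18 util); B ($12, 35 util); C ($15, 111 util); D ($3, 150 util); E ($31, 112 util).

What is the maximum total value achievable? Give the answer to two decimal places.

Take in order of value per unit:
- D (150/3 per unit): all 3 → value 150, running total 150.00
- C (111/15 per unit): all 15 → value 111, running total 261.00
- E (112/31 per unit): all 31 → value 112, running total 373.00
- B (35/12 per unit): all 12 → value 35, running total 408.00
- A (18/12 per unit): 11 of 12 → value 11×18/12 = 16.5000, running total 424.50
Total 424.50.

424.50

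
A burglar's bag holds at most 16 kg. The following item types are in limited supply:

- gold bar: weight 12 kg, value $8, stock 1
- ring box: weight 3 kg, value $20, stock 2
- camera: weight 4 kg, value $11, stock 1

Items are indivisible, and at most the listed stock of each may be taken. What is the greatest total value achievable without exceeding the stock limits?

Top feasible selections:
- 2×ring box + 1×camera: weight 10, value 51
- 2×ring box: weight 6, value 40
- 1×ring box + 1×camera: weight 7, value 31
Best: $51.

$51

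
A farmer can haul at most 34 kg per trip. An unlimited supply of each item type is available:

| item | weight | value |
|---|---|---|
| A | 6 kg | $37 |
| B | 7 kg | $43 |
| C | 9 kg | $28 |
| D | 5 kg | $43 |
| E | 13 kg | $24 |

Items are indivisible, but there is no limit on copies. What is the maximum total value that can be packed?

$258

Best value-per-unit is D at 43/5; filling with it alone gives 6×43 = 258.
Optimal mix: 2×B + 4×D → weight 34, value 258.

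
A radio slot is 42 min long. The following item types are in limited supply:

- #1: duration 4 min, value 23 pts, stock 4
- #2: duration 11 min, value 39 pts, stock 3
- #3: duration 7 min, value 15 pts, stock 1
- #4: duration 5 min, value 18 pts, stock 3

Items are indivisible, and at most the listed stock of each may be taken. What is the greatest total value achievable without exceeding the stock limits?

185 pts

Best selections within duration 42 and stock limits:
- 4×#1 + 1×#2 + 3×#4: duration 42, value 185
- 4×#1 + 2×#2: duration 38, value 170
Best: 185 pts.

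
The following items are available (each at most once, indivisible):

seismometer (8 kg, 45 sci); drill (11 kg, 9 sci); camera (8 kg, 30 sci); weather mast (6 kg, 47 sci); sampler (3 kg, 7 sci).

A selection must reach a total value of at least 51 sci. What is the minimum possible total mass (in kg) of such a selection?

Subsets with value ≥ 51, sorted by total mass:
- weather mast+sampler: mass 9, value 54
- seismometer+sampler: mass 11, value 52
Minimum mass: 9 kg.

9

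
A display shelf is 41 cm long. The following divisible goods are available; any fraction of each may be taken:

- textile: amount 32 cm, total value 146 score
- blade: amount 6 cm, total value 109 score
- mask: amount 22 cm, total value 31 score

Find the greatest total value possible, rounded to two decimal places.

Take in order of value per unit:
- blade (109/6 per unit): all 6 → value 109, running total 109.00
- textile (146/32 per unit): all 32 → value 146, running total 255.00
- mask (31/22 per unit): 3 of 22 → value 3×31/22 = 4.2273, running total 259.23
Total 259.23.

259.23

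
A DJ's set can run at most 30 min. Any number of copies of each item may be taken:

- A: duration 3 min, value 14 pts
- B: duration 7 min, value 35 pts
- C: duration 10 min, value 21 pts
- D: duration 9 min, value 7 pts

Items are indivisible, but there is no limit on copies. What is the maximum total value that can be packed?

147 pts

Best value-per-unit is B at 35/7; filling with it alone gives 4×35 = 140.
Optimal mix: 3×A + 3×B → duration 30, value 147.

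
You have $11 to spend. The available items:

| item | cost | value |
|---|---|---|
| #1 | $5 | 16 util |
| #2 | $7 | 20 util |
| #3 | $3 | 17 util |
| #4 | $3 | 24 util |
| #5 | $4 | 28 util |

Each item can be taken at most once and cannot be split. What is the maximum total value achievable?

Check high-value combinations within $11:
- #3+#4+#5: cost 3+3+4=10, value 17+24+28=69
- #1+#3+#4: cost 5+3+3=11, value 16+17+24=57
- #4+#5: cost 3+4=7, value 24+28=52
- #2+#5: cost 7+4=11, value 20+28=48
Best: 69 util.

69 util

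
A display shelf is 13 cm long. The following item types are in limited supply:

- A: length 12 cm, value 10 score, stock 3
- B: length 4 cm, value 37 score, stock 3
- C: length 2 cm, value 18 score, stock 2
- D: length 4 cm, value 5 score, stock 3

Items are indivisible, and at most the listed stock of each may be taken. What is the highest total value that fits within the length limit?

111 score

Top feasible selections:
- 3×B: length 12, value 111
- 2×B + 2×C: length 12, value 110
Best: 111 score.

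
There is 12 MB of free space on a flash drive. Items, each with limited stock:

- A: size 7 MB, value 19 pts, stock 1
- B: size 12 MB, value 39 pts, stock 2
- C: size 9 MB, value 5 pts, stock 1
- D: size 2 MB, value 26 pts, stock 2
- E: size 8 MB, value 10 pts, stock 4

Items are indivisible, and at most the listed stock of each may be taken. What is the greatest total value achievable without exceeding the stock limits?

71 pts

Best selections within size 12 and stock limits:
- 1×A + 2×D: size 11, value 71
- 2×D + 1×E: size 12, value 62
Best: 71 pts.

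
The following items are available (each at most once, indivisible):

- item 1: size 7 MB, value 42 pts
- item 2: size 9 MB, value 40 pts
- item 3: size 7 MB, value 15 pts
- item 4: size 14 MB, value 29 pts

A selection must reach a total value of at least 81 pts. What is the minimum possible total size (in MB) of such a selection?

16

Subsets with value ≥ 81, sorted by total size:
- item 1+item 2: size 16, value 82
- item 1+item 2+item 3: size 23, value 97
- item 1+item 3+item 4: size 28, value 86
- item 1+item 2+item 4: size 30, value 111
Minimum size: 16 MB.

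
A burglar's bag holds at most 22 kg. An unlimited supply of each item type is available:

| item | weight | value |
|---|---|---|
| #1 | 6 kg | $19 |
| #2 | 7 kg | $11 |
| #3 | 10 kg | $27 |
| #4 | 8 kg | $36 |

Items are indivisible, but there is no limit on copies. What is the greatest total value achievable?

$91

Best value-per-unit is #4 at 36/8; filling with it alone gives 2×36 = 72.
Optimal mix: 1×#1 + 2×#4 → weight 22, value 91.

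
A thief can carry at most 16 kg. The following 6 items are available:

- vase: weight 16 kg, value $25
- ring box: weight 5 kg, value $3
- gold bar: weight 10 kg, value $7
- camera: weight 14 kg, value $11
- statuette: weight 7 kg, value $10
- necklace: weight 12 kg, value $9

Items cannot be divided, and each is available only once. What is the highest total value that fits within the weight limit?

$25

This is a 0/1 knapsack; check combinations near the capacity.
- vase: weight 16, value 25
- ring box+statuette: weight 5+7=12, value 3+10=13
- camera: weight 14, value 11
- statuette: weight 7, value 10
- ring box+gold bar: weight 5+10=15, value 3+7=10
Best: $25.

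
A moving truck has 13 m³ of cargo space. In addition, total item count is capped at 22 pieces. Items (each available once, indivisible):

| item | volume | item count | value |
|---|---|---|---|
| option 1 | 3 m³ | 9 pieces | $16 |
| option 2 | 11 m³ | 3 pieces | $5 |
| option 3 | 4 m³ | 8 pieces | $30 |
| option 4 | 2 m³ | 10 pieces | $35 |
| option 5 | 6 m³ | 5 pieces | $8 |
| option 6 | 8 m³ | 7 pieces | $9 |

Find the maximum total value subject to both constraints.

Feasible sets respecting both limits:
- option 3+option 4: volume 6, item count 18, value 65
- option 1+option 3+option 5: volume 13, item count 22, value 54
- option 1+option 4: volume 5, item count 19, value 51
Best: $65.

$65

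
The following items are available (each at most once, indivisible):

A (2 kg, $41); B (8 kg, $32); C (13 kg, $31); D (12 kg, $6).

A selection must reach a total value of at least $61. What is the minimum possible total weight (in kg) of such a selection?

10

Subsets with value ≥ 61, sorted by total weight:
- A+B: weight 10, value 73
- A+C: weight 15, value 72
- B+C: weight 21, value 63
- A+B+D: weight 22, value 79
Minimum weight: 10 kg.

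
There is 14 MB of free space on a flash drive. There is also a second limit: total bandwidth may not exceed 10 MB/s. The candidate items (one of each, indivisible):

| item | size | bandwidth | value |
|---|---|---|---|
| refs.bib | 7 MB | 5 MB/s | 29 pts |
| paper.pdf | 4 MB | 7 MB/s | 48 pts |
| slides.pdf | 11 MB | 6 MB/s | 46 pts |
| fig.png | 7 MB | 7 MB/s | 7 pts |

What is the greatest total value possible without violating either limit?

Feasible sets respecting both limits:
- paper.pdf: size 4, bandwidth 7, value 48
- slides.pdf: size 11, bandwidth 6, value 46
- refs.bib: size 7, bandwidth 5, value 29
- fig.png: size 7, bandwidth 7, value 7
Best: 48 pts.

48 pts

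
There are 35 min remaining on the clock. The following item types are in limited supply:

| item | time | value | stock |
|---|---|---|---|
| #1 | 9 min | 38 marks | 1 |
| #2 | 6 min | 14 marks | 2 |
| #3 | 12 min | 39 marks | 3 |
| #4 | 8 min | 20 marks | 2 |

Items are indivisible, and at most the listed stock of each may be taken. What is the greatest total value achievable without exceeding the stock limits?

116 marks

Best selections within time 35 and stock limits:
- 1×#1 + 2×#3: time 33, value 116
- 1×#1 + 1×#2 + 1×#3 + 1×#4: time 35, value 111
- 1×#1 + 2×#2 + 1×#3: time 33, value 105
Best: 116 marks.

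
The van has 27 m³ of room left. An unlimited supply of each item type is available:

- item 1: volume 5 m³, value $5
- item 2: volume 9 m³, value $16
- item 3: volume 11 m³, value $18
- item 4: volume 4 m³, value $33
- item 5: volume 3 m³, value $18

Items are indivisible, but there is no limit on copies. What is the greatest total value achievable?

Best value-per-unit is item 4 at 33/4; filling with it alone gives 6×33 = 198.
Optimal mix: 6×item 4 + 1×item 5 → volume 27, value 216.

$216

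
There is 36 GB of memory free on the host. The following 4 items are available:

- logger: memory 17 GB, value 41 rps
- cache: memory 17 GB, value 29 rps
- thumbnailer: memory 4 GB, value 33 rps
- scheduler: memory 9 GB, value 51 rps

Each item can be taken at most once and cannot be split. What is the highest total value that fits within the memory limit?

125 rps

This is a 0/1 knapsack; check combinations near the capacity.
- logger+thumbnailer+scheduler: memory 17+4+9=30, value 41+33+51=125
- cache+thumbnailer+scheduler: memory 17+4+9=30, value 29+33+51=113
- logger+scheduler: memory 17+9=26, value 41+51=92
Best: 125 rps.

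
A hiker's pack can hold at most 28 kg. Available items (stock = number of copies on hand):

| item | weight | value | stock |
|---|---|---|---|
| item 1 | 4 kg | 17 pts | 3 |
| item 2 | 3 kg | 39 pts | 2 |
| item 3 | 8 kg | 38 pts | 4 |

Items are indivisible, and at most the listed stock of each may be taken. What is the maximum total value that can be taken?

171 pts

Best selections within weight 28 and stock limits:
- 1×item 1 + 2×item 2 + 2×item 3: weight 26, value 171
- 3×item 1 + 2×item 2 + 1×item 3: weight 26, value 167
Best: 171 pts.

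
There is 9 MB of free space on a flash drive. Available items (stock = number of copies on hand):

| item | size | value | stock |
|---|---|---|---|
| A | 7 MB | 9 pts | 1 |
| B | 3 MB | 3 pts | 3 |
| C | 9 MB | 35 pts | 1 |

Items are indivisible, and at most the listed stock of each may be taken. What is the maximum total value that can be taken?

Top feasible selections:
- 1×C: size 9, value 35
- 1×A: size 7, value 9
- 3×B: size 9, value 9
Best: 35 pts.

35 pts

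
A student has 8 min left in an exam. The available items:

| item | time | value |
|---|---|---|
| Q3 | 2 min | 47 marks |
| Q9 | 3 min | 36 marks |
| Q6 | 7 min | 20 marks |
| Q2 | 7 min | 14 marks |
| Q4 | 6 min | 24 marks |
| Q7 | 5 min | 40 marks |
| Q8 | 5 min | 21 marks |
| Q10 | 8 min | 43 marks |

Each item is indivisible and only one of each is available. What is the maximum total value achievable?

87 marks

Check high-value combinations within 8 min:
- Q3+Q7: time 2+5=7, value 47+40=87
- Q3+Q9: time 2+3=5, value 47+36=83
- Q9+Q7: time 3+5=8, value 36+40=76
- Q3+Q4: time 2+6=8, value 47+24=71
- Q3+Q8: time 2+5=7, value 47+21=68
Best: 87 marks.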